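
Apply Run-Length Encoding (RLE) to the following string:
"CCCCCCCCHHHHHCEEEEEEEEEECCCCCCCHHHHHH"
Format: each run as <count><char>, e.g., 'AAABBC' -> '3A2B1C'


Scanning runs left to right:
  i=0: run of 'C' x 8 -> '8C'
  i=8: run of 'H' x 5 -> '5H'
  i=13: run of 'C' x 1 -> '1C'
  i=14: run of 'E' x 10 -> '10E'
  i=24: run of 'C' x 7 -> '7C'
  i=31: run of 'H' x 6 -> '6H'

RLE = 8C5H1C10E7C6H


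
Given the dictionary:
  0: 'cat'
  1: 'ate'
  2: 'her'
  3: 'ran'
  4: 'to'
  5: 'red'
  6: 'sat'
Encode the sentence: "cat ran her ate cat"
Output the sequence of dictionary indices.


Look up each word in the dictionary:
  'cat' -> 0
  'ran' -> 3
  'her' -> 2
  'ate' -> 1
  'cat' -> 0

Encoded: [0, 3, 2, 1, 0]


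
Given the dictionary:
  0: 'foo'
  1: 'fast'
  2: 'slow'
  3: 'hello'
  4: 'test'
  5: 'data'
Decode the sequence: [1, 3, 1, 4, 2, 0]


Look up each index in the dictionary:
  1 -> 'fast'
  3 -> 'hello'
  1 -> 'fast'
  4 -> 'test'
  2 -> 'slow'
  0 -> 'foo'

Decoded: "fast hello fast test slow foo"


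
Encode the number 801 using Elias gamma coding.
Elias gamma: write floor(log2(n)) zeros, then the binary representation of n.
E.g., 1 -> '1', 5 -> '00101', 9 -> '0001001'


num_bits = floor(log2(801)) + 1 = 10
leading_zeros = num_bits - 1 = 9
binary(801) = 1100100001

Elias gamma(801) = '000000000' + '1100100001' = 0000000001100100001 (19 bits)


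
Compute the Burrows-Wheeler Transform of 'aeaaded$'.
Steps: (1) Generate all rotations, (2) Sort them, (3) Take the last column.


Rotations (sorted):
  0: $aeaaded -> last char: d
  1: aaded$ae -> last char: e
  2: aded$aea -> last char: a
  3: aeaaded$ -> last char: $
  4: d$aeaade -> last char: e
  5: ded$aeaa -> last char: a
  6: eaaded$a -> last char: a
  7: ed$aeaad -> last char: d


BWT = dea$eaad


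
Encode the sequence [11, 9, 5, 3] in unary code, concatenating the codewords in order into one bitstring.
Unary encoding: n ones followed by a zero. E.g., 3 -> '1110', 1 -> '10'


Encode each number as n ones followed by a terminating 0:
  11 -> 111111111110 (12 bits)
  9 -> 1111111110 (10 bits)
  5 -> 111110 (6 bits)
  3 -> 1110 (4 bits)
Total length = 12 + 10 + 6 + 4 = 32 bits.

Unary([11, 9, 5, 3]) = 11111111111011111111101111101110 (32 bits)


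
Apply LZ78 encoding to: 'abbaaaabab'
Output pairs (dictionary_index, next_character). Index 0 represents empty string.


LZ78 encoding steps:
Dictionary: {0: ''}
Step 1: w='' (idx 0), next='a' -> output (0, 'a'), add 'a' as idx 1
Step 2: w='' (idx 0), next='b' -> output (0, 'b'), add 'b' as idx 2
Step 3: w='b' (idx 2), next='a' -> output (2, 'a'), add 'ba' as idx 3
Step 4: w='a' (idx 1), next='a' -> output (1, 'a'), add 'aa' as idx 4
Step 5: w='a' (idx 1), next='b' -> output (1, 'b'), add 'ab' as idx 5
Step 6: w='ab' (idx 5), end of input -> output (5, '')


Encoded: [(0, 'a'), (0, 'b'), (2, 'a'), (1, 'a'), (1, 'b'), (5, '')]


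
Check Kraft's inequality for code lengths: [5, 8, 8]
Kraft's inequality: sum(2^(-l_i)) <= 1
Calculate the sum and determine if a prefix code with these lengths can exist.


Sum = 2^(-5) + 2^(-8) + 2^(-8)
    = 0.03125 + 0.00390625 + 0.00390625
    = 10/256 = 0.0390625
Since 0.0390625 <= 1, Kraft's inequality IS satisfied.
A prefix code with these lengths CAN exist.

Kraft sum = 0.0390625. Satisfied.


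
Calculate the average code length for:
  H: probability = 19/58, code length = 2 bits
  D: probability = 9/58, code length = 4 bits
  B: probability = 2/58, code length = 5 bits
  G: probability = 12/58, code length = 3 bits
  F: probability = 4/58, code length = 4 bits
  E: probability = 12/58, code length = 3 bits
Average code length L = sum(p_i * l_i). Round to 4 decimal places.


Weighted contributions p_i * l_i:
  H: (19/58) * 2 = 38/58
  D: (9/58) * 4 = 36/58
  B: (2/58) * 5 = 10/58
  G: (12/58) * 3 = 36/58
  F: (4/58) * 4 = 16/58
  E: (12/58) * 3 = 36/58
Sum = (38 + 36 + 10 + 36 + 16 + 36)/58 = 172/58

L = 172/58 = 2.9655 bits/symbol


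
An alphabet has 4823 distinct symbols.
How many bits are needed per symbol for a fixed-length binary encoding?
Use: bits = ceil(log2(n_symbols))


log2(4823) = 12.2357
Bracket: 2^12 = 4096 < 4823 <= 2^13 = 8192
So ceil(log2(4823)) = 13

bits = ceil(log2(4823)) = ceil(12.2357) = 13 bits


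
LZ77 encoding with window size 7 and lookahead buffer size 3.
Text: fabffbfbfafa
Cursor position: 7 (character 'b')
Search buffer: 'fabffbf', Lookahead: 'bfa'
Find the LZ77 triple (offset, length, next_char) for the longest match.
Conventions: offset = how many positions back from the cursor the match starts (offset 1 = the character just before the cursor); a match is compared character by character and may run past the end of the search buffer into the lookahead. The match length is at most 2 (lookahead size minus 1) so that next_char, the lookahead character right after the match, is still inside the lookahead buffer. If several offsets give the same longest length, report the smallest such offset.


Try each offset into the search buffer:
  offset=1 (pos 6, char 'f'): match length 0
  offset=2 (pos 5, char 'b'): match length 2
  offset=3 (pos 4, char 'f'): match length 0
  offset=4 (pos 3, char 'f'): match length 0
  offset=5 (pos 2, char 'b'): match length 2
  offset=6 (pos 1, char 'a'): match length 0
  offset=7 (pos 0, char 'f'): match length 0
Longest match has length 2, found at offsets 2, 5; take the smallest, offset 2.
next_char = character at position 7 + 2 = 9 -> 'a'

Best match: offset=2, length=2 (matching 'bf' starting at position 5)
LZ77 triple: (2, 2, 'a')


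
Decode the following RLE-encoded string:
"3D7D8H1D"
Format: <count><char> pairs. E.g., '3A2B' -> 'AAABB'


Expanding each <count><char> pair:
  3D -> 'DDD'
  7D -> 'DDDDDDD'
  8H -> 'HHHHHHHH'
  1D -> 'D'

Decoded = DDDDDDDDDDHHHHHHHHD


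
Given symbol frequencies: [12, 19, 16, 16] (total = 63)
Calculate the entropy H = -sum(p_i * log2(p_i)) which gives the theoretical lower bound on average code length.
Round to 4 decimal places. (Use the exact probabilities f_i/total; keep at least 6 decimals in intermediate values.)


Per-symbol terms -p_i * log2(p_i) with p_i = f_i/63:
  p = 12/63 = 0.190476: log2(p) = -2.392317, -p*log2(p) = 0.455680
  p = 19/63 = 0.301587: log2(p) = -1.729352, -p*log2(p) = 0.521551
  p = 16/63 = 0.253968: log2(p) = -1.977280, -p*log2(p) = 0.502166
  p = 16/63 = 0.253968: log2(p) = -1.977280, -p*log2(p) = 0.502166
H = 0.455680 + 0.521551 + 0.502166 + 0.502166 = 1.981563

H = 1.9816 bits/symbol


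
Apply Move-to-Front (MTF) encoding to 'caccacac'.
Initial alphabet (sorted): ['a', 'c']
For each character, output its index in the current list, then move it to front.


MTF encoding:
'c': index 1 in ['a', 'c'] -> ['c', 'a']
'a': index 1 in ['c', 'a'] -> ['a', 'c']
'c': index 1 in ['a', 'c'] -> ['c', 'a']
'c': index 0 in ['c', 'a'] -> ['c', 'a']
'a': index 1 in ['c', 'a'] -> ['a', 'c']
'c': index 1 in ['a', 'c'] -> ['c', 'a']
'a': index 1 in ['c', 'a'] -> ['a', 'c']
'c': index 1 in ['a', 'c'] -> ['c', 'a']


Output: [1, 1, 1, 0, 1, 1, 1, 1]


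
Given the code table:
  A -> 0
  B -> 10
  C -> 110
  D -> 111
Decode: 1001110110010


Decoding:
10 -> B
0 -> A
111 -> D
0 -> A
110 -> C
0 -> A
10 -> B


Result: BADACAB


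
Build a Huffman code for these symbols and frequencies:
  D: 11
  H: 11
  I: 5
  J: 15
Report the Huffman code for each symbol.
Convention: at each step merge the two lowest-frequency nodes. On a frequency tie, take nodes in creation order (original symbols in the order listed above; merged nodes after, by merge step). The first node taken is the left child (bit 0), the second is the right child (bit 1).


Huffman tree construction:
Step 1: Merge I(5) + D(11) = 16
Step 2: Merge H(11) + J(15) = 26
Step 3: Merge (I+D)(16) + (H+J)(26) = 42
Read each symbol's code off the tree from the root (left child = 0, right child = 1).

Codes:
  D: 01 (length 2)
  H: 10 (length 2)
  I: 00 (length 2)
  J: 11 (length 2)
Average code length: 84/42 = 2.0000 bits/symbol


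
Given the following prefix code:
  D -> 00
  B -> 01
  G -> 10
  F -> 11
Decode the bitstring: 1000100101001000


Decoding step by step:
Bits 10 -> G
Bits 00 -> D
Bits 10 -> G
Bits 01 -> B
Bits 01 -> B
Bits 00 -> D
Bits 10 -> G
Bits 00 -> D


Decoded message: GDGBBDGD


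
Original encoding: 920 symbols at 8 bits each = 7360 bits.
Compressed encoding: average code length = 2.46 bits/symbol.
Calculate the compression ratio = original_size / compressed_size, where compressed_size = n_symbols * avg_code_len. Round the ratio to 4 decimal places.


original_size = n_symbols * orig_bits = 920 * 8 = 7360 bits
compressed_size = n_symbols * avg_code_len = 920 * 2.46 = 2263.2 bits
ratio = original_size / compressed_size = 7360 / 2263.2 = 3.252

Compression ratio = 3.252


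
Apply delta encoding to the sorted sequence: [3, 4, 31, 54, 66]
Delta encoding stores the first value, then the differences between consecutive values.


First value: 3
Deltas:
  4 - 3 = 1
  31 - 4 = 27
  54 - 31 = 23
  66 - 54 = 12


Delta encoded: [3, 1, 27, 23, 12]


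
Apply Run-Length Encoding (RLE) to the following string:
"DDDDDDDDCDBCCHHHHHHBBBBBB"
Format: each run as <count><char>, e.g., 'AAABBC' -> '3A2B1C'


Scanning runs left to right:
  i=0: run of 'D' x 8 -> '8D'
  i=8: run of 'C' x 1 -> '1C'
  i=9: run of 'D' x 1 -> '1D'
  i=10: run of 'B' x 1 -> '1B'
  i=11: run of 'C' x 2 -> '2C'
  i=13: run of 'H' x 6 -> '6H'
  i=19: run of 'B' x 6 -> '6B'

RLE = 8D1C1D1B2C6H6B


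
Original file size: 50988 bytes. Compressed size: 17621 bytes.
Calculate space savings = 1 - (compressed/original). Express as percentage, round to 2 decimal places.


ratio = compressed/original = 17621/50988 = 0.345591
savings = 1 - ratio = 1 - 0.345591 = 0.654409
as a percentage: 0.654409 * 100 = 65.44%

Space savings = 1 - 17621/50988 = 65.44%


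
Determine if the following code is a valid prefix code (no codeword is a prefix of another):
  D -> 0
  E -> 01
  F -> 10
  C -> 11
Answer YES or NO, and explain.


Checking each pair (does one codeword prefix another?):
  D='0' vs E='01': prefix -- VIOLATION

NO -- this is NOT a valid prefix code. D (0) is a prefix of E (01).


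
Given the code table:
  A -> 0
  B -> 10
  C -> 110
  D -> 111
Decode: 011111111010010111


Decoding:
0 -> A
111 -> D
111 -> D
110 -> C
10 -> B
0 -> A
10 -> B
111 -> D


Result: ADDCBABD


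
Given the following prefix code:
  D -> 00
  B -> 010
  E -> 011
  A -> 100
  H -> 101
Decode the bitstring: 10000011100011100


Decoding step by step:
Bits 100 -> A
Bits 00 -> D
Bits 011 -> E
Bits 100 -> A
Bits 011 -> E
Bits 100 -> A


Decoded message: ADEAEA


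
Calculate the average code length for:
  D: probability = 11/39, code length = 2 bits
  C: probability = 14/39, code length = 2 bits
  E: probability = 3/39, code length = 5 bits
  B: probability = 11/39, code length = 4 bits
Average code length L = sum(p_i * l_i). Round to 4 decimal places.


Weighted contributions p_i * l_i:
  D: (11/39) * 2 = 22/39
  C: (14/39) * 2 = 28/39
  E: (3/39) * 5 = 15/39
  B: (11/39) * 4 = 44/39
Sum = (22 + 28 + 15 + 44)/39 = 109/39

L = 109/39 = 2.7949 bits/symbol


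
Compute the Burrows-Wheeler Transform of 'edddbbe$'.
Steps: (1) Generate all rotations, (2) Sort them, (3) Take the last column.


Rotations (sorted):
  0: $edddbbe -> last char: e
  1: bbe$eddd -> last char: d
  2: be$edddb -> last char: b
  3: dbbe$edd -> last char: d
  4: ddbbe$ed -> last char: d
  5: dddbbe$e -> last char: e
  6: e$edddbb -> last char: b
  7: edddbbe$ -> last char: $


BWT = edbddeb$


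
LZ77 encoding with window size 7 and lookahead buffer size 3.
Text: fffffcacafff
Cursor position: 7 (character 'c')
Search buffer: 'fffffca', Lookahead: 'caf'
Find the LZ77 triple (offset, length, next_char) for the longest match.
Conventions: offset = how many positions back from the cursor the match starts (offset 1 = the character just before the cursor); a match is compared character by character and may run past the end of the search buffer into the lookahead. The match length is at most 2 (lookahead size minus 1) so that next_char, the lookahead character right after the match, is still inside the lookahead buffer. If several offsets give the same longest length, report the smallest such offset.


Try each offset into the search buffer:
  offset=1 (pos 6, char 'a'): match length 0
  offset=2 (pos 5, char 'c'): match length 2
  offset=3 (pos 4, char 'f'): match length 0
  offset=4 (pos 3, char 'f'): match length 0
  offset=5 (pos 2, char 'f'): match length 0
  offset=6 (pos 1, char 'f'): match length 0
  offset=7 (pos 0, char 'f'): match length 0
Longest match has length 2 at offset 2.
next_char = character at position 7 + 2 = 9 -> 'f'

Best match: offset=2, length=2 (matching 'ca' starting at position 5)
LZ77 triple: (2, 2, 'f')


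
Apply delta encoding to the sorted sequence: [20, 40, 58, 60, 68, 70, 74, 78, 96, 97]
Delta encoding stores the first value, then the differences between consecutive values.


First value: 20
Deltas:
  40 - 20 = 20
  58 - 40 = 18
  60 - 58 = 2
  68 - 60 = 8
  70 - 68 = 2
  74 - 70 = 4
  78 - 74 = 4
  96 - 78 = 18
  97 - 96 = 1


Delta encoded: [20, 20, 18, 2, 8, 2, 4, 4, 18, 1]


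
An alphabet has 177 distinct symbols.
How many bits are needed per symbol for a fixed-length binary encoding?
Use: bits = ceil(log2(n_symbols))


log2(177) = 7.4676
Bracket: 2^7 = 128 < 177 <= 2^8 = 256
So ceil(log2(177)) = 8

bits = ceil(log2(177)) = ceil(7.4676) = 8 bits


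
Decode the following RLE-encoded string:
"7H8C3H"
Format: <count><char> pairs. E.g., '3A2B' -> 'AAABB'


Expanding each <count><char> pair:
  7H -> 'HHHHHHH'
  8C -> 'CCCCCCCC'
  3H -> 'HHH'

Decoded = HHHHHHHCCCCCCCCHHH


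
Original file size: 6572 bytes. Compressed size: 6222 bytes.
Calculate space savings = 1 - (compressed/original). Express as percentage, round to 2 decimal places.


ratio = compressed/original = 6222/6572 = 0.946744
savings = 1 - ratio = 1 - 0.946744 = 0.053256
as a percentage: 0.053256 * 100 = 5.33%

Space savings = 1 - 6222/6572 = 5.33%


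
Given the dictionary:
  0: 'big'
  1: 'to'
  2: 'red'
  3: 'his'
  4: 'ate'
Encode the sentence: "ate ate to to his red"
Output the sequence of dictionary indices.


Look up each word in the dictionary:
  'ate' -> 4
  'ate' -> 4
  'to' -> 1
  'to' -> 1
  'his' -> 3
  'red' -> 2

Encoded: [4, 4, 1, 1, 3, 2]


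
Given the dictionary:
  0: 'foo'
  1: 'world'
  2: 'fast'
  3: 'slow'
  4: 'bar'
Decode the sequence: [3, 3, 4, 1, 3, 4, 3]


Look up each index in the dictionary:
  3 -> 'slow'
  3 -> 'slow'
  4 -> 'bar'
  1 -> 'world'
  3 -> 'slow'
  4 -> 'bar'
  3 -> 'slow'

Decoded: "slow slow bar world slow bar slow"


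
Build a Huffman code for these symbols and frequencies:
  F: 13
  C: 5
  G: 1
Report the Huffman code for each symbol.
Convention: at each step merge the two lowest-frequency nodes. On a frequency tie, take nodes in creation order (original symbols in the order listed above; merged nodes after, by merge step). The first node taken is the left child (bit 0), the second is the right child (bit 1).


Huffman tree construction:
Step 1: Merge G(1) + C(5) = 6
Step 2: Merge (G+C)(6) + F(13) = 19
Read each symbol's code off the tree from the root (left child = 0, right child = 1).

Codes:
  F: 1 (length 1)
  C: 01 (length 2)
  G: 00 (length 2)
Average code length: 25/19 = 1.3158 bits/symbol


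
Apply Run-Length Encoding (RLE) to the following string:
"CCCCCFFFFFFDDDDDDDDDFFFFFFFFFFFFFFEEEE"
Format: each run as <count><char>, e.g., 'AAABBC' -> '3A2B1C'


Scanning runs left to right:
  i=0: run of 'C' x 5 -> '5C'
  i=5: run of 'F' x 6 -> '6F'
  i=11: run of 'D' x 9 -> '9D'
  i=20: run of 'F' x 14 -> '14F'
  i=34: run of 'E' x 4 -> '4E'

RLE = 5C6F9D14F4E


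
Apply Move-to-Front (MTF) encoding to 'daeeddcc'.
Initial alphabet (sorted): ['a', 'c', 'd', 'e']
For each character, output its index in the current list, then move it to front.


MTF encoding:
'd': index 2 in ['a', 'c', 'd', 'e'] -> ['d', 'a', 'c', 'e']
'a': index 1 in ['d', 'a', 'c', 'e'] -> ['a', 'd', 'c', 'e']
'e': index 3 in ['a', 'd', 'c', 'e'] -> ['e', 'a', 'd', 'c']
'e': index 0 in ['e', 'a', 'd', 'c'] -> ['e', 'a', 'd', 'c']
'd': index 2 in ['e', 'a', 'd', 'c'] -> ['d', 'e', 'a', 'c']
'd': index 0 in ['d', 'e', 'a', 'c'] -> ['d', 'e', 'a', 'c']
'c': index 3 in ['d', 'e', 'a', 'c'] -> ['c', 'd', 'e', 'a']
'c': index 0 in ['c', 'd', 'e', 'a'] -> ['c', 'd', 'e', 'a']


Output: [2, 1, 3, 0, 2, 0, 3, 0]


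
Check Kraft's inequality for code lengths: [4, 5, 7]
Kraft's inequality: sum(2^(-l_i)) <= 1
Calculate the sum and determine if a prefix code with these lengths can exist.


Sum = 2^(-4) + 2^(-5) + 2^(-7)
    = 0.0625 + 0.03125 + 0.0078125
    = 13/128 = 0.1015625
Since 0.1015625 <= 1, Kraft's inequality IS satisfied.
A prefix code with these lengths CAN exist.

Kraft sum = 0.1015625. Satisfied.


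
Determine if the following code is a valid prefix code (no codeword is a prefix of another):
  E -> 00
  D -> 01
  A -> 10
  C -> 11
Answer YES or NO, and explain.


Checking each pair (does one codeword prefix another?):
  E='00' vs D='01': no prefix
  E='00' vs A='10': no prefix
  E='00' vs C='11': no prefix
  D='01' vs E='00': no prefix
  D='01' vs A='10': no prefix
  D='01' vs C='11': no prefix
  A='10' vs E='00': no prefix
  A='10' vs D='01': no prefix
  A='10' vs C='11': no prefix
  C='11' vs E='00': no prefix
  C='11' vs D='01': no prefix
  C='11' vs A='10': no prefix
No violation found over all pairs.

YES -- this is a valid prefix code. No codeword is a prefix of any other codeword.


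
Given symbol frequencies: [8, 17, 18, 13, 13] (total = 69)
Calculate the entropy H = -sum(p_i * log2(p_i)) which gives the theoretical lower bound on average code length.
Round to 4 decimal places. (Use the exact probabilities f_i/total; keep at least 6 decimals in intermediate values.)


Per-symbol terms -p_i * log2(p_i) with p_i = f_i/69:
  p = 8/69 = 0.115942: log2(p) = -3.108524, -p*log2(p) = 0.360409
  p = 17/69 = 0.246377: log2(p) = -2.021062, -p*log2(p) = 0.497943
  p = 18/69 = 0.260870: log2(p) = -1.938599, -p*log2(p) = 0.505722
  p = 13/69 = 0.188406: log2(p) = -2.408085, -p*log2(p) = 0.453697
  p = 13/69 = 0.188406: log2(p) = -2.408085, -p*log2(p) = 0.453697
H = 0.360409 + 0.497943 + 0.505722 + 0.453697 + 0.453697 = 2.271468

H = 2.2715 bits/symbol


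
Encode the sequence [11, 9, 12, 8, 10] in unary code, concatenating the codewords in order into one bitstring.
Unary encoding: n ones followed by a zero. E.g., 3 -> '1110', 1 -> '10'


Encode each number as n ones followed by a terminating 0:
  11 -> 111111111110 (12 bits)
  9 -> 1111111110 (10 bits)
  12 -> 1111111111110 (13 bits)
  8 -> 111111110 (9 bits)
  10 -> 11111111110 (11 bits)
Total length = 12 + 10 + 13 + 9 + 11 = 55 bits.

Unary([11, 9, 12, 8, 10]) = 1111111111101111111110111111111111011111111011111111110 (55 bits)


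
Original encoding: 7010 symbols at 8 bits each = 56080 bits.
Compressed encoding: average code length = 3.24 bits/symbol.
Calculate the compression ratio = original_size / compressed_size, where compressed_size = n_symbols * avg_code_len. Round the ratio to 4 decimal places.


original_size = n_symbols * orig_bits = 7010 * 8 = 56080 bits
compressed_size = n_symbols * avg_code_len = 7010 * 3.24 = 22712.4 bits
ratio = original_size / compressed_size = 56080 / 22712.4 = 2.4691

Compression ratio = 2.4691


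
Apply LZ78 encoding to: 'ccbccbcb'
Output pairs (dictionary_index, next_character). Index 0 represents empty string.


LZ78 encoding steps:
Dictionary: {0: ''}
Step 1: w='' (idx 0), next='c' -> output (0, 'c'), add 'c' as idx 1
Step 2: w='c' (idx 1), next='b' -> output (1, 'b'), add 'cb' as idx 2
Step 3: w='c' (idx 1), next='c' -> output (1, 'c'), add 'cc' as idx 3
Step 4: w='' (idx 0), next='b' -> output (0, 'b'), add 'b' as idx 4
Step 5: w='cb' (idx 2), end of input -> output (2, '')


Encoded: [(0, 'c'), (1, 'b'), (1, 'c'), (0, 'b'), (2, '')]


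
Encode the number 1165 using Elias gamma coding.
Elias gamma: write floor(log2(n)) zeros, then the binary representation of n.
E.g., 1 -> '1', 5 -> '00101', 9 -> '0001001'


num_bits = floor(log2(1165)) + 1 = 11
leading_zeros = num_bits - 1 = 10
binary(1165) = 10010001101

Elias gamma(1165) = '0000000000' + '10010001101' = 000000000010010001101 (21 bits)


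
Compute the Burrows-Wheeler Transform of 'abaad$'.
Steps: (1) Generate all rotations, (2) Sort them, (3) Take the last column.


Rotations (sorted):
  0: $abaad -> last char: d
  1: aad$ab -> last char: b
  2: abaad$ -> last char: $
  3: ad$aba -> last char: a
  4: baad$a -> last char: a
  5: d$abaa -> last char: a


BWT = db$aaa


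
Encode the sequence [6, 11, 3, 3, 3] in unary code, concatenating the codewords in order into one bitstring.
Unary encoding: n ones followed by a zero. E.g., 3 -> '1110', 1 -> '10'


Encode each number as n ones followed by a terminating 0:
  6 -> 1111110 (7 bits)
  11 -> 111111111110 (12 bits)
  3 -> 1110 (4 bits)
  3 -> 1110 (4 bits)
  3 -> 1110 (4 bits)
Total length = 7 + 12 + 4 + 4 + 4 = 31 bits.

Unary([6, 11, 3, 3, 3]) = 1111110111111111110111011101110 (31 bits)


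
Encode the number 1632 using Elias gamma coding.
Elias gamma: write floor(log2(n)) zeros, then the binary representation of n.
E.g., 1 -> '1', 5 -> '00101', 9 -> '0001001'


num_bits = floor(log2(1632)) + 1 = 11
leading_zeros = num_bits - 1 = 10
binary(1632) = 11001100000

Elias gamma(1632) = '0000000000' + '11001100000' = 000000000011001100000 (21 bits)


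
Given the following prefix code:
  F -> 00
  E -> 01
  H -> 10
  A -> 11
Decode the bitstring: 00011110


Decoding step by step:
Bits 00 -> F
Bits 01 -> E
Bits 11 -> A
Bits 10 -> H


Decoded message: FEAH


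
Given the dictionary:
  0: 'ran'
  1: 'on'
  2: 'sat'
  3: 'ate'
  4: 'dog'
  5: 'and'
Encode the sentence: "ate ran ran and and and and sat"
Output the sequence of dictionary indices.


Look up each word in the dictionary:
  'ate' -> 3
  'ran' -> 0
  'ran' -> 0
  'and' -> 5
  'and' -> 5
  'and' -> 5
  'and' -> 5
  'sat' -> 2

Encoded: [3, 0, 0, 5, 5, 5, 5, 2]


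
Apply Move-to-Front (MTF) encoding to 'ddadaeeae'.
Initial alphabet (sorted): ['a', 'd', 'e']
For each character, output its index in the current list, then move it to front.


MTF encoding:
'd': index 1 in ['a', 'd', 'e'] -> ['d', 'a', 'e']
'd': index 0 in ['d', 'a', 'e'] -> ['d', 'a', 'e']
'a': index 1 in ['d', 'a', 'e'] -> ['a', 'd', 'e']
'd': index 1 in ['a', 'd', 'e'] -> ['d', 'a', 'e']
'a': index 1 in ['d', 'a', 'e'] -> ['a', 'd', 'e']
'e': index 2 in ['a', 'd', 'e'] -> ['e', 'a', 'd']
'e': index 0 in ['e', 'a', 'd'] -> ['e', 'a', 'd']
'a': index 1 in ['e', 'a', 'd'] -> ['a', 'e', 'd']
'e': index 1 in ['a', 'e', 'd'] -> ['e', 'a', 'd']


Output: [1, 0, 1, 1, 1, 2, 0, 1, 1]


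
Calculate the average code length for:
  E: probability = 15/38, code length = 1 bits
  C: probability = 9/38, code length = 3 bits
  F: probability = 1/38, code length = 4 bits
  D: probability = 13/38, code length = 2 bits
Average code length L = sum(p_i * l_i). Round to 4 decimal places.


Weighted contributions p_i * l_i:
  E: (15/38) * 1 = 15/38
  C: (9/38) * 3 = 27/38
  F: (1/38) * 4 = 4/38
  D: (13/38) * 2 = 26/38
Sum = (15 + 27 + 4 + 26)/38 = 72/38

L = 72/38 = 1.8947 bits/symbol


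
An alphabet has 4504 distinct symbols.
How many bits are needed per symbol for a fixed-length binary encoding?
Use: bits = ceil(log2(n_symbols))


log2(4504) = 12.137
Bracket: 2^12 = 4096 < 4504 <= 2^13 = 8192
So ceil(log2(4504)) = 13

bits = ceil(log2(4504)) = ceil(12.137) = 13 bits


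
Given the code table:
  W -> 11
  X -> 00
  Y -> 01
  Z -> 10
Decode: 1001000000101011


Decoding:
10 -> Z
01 -> Y
00 -> X
00 -> X
00 -> X
10 -> Z
10 -> Z
11 -> W


Result: ZYXXXZZW


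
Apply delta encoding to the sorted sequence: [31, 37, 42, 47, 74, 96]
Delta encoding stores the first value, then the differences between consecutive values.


First value: 31
Deltas:
  37 - 31 = 6
  42 - 37 = 5
  47 - 42 = 5
  74 - 47 = 27
  96 - 74 = 22


Delta encoded: [31, 6, 5, 5, 27, 22]


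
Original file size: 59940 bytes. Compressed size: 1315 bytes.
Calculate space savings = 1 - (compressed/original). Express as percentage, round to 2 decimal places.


ratio = compressed/original = 1315/59940 = 0.021939
savings = 1 - ratio = 1 - 0.021939 = 0.978061
as a percentage: 0.978061 * 100 = 97.81%

Space savings = 1 - 1315/59940 = 97.81%


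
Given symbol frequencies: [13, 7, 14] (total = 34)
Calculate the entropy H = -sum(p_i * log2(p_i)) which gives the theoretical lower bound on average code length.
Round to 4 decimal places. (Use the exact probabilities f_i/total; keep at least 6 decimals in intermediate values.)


Per-symbol terms -p_i * log2(p_i) with p_i = f_i/34:
  p = 13/34 = 0.382353: log2(p) = -1.387023, -p*log2(p) = 0.530332
  p = 7/34 = 0.205882: log2(p) = -2.280108, -p*log2(p) = 0.469434
  p = 14/34 = 0.411765: log2(p) = -1.280108, -p*log2(p) = 0.527103
H = 0.530332 + 0.469434 + 0.527103 = 1.526869

H = 1.5269 bits/symbol


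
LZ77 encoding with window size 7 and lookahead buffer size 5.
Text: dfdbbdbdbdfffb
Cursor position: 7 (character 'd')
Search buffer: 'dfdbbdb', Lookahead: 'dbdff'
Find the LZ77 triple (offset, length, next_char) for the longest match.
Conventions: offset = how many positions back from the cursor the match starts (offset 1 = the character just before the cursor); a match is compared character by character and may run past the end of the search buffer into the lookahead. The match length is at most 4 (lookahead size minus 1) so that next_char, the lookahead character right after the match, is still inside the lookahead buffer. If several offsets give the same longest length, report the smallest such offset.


Try each offset into the search buffer:
  offset=1 (pos 6, char 'b'): match length 0
  offset=2 (pos 5, char 'd'): match length 3
  offset=3 (pos 4, char 'b'): match length 0
  offset=4 (pos 3, char 'b'): match length 0
  offset=5 (pos 2, char 'd'): match length 2
  offset=6 (pos 1, char 'f'): match length 0
  offset=7 (pos 0, char 'd'): match length 1
Longest match has length 3 at offset 2.
next_char = character at position 7 + 3 = 10 -> 'f'

Best match: offset=2, length=3 (matching 'dbd' starting at position 5)
LZ77 triple: (2, 3, 'f')


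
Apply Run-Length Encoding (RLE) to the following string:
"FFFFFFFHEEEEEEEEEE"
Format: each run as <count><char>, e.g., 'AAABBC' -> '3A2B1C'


Scanning runs left to right:
  i=0: run of 'F' x 7 -> '7F'
  i=7: run of 'H' x 1 -> '1H'
  i=8: run of 'E' x 10 -> '10E'

RLE = 7F1H10E


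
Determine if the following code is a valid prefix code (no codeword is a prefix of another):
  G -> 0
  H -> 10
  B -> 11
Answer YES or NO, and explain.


Checking each pair (does one codeword prefix another?):
  G='0' vs H='10': no prefix
  G='0' vs B='11': no prefix
  H='10' vs G='0': no prefix
  H='10' vs B='11': no prefix
  B='11' vs G='0': no prefix
  B='11' vs H='10': no prefix
No violation found over all pairs.

YES -- this is a valid prefix code. No codeword is a prefix of any other codeword.


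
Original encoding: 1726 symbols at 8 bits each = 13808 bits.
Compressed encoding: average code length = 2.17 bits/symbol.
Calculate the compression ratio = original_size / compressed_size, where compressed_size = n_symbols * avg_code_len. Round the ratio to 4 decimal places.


original_size = n_symbols * orig_bits = 1726 * 8 = 13808 bits
compressed_size = n_symbols * avg_code_len = 1726 * 2.17 = 3745.42 bits
ratio = original_size / compressed_size = 13808 / 3745.42 = 3.6866

Compression ratio = 3.6866


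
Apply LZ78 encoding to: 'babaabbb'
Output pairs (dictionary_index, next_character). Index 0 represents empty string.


LZ78 encoding steps:
Dictionary: {0: ''}
Step 1: w='' (idx 0), next='b' -> output (0, 'b'), add 'b' as idx 1
Step 2: w='' (idx 0), next='a' -> output (0, 'a'), add 'a' as idx 2
Step 3: w='b' (idx 1), next='a' -> output (1, 'a'), add 'ba' as idx 3
Step 4: w='a' (idx 2), next='b' -> output (2, 'b'), add 'ab' as idx 4
Step 5: w='b' (idx 1), next='b' -> output (1, 'b'), add 'bb' as idx 5


Encoded: [(0, 'b'), (0, 'a'), (1, 'a'), (2, 'b'), (1, 'b')]


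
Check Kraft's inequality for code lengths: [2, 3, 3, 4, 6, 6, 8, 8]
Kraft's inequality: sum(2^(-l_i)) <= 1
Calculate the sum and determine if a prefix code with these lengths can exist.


Sum = 2^(-2) + 2^(-3) + 2^(-3) + 2^(-4) + 2^(-6) + 2^(-6) + 2^(-8) + 2^(-8)
    = 0.25 + 0.125 + 0.125 + 0.0625 + 0.015625 + 0.015625 + 0.00390625 + 0.00390625
    = 154/256 = 0.6015625
Since 0.6015625 <= 1, Kraft's inequality IS satisfied.
A prefix code with these lengths CAN exist.

Kraft sum = 0.6015625. Satisfied.


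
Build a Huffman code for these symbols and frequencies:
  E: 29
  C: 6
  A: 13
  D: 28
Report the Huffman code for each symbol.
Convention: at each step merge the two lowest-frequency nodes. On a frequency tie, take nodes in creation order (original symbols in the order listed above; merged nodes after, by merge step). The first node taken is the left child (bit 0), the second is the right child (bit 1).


Huffman tree construction:
Step 1: Merge C(6) + A(13) = 19
Step 2: Merge (C+A)(19) + D(28) = 47
Step 3: Merge E(29) + ((C+A)+D)(47) = 76
Read each symbol's code off the tree from the root (left child = 0, right child = 1).

Codes:
  E: 0 (length 1)
  C: 100 (length 3)
  A: 101 (length 3)
  D: 11 (length 2)
Average code length: 142/76 = 1.8684 bits/symbol


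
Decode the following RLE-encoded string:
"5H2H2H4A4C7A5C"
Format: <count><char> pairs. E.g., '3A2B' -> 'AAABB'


Expanding each <count><char> pair:
  5H -> 'HHHHH'
  2H -> 'HH'
  2H -> 'HH'
  4A -> 'AAAA'
  4C -> 'CCCC'
  7A -> 'AAAAAAA'
  5C -> 'CCCCC'

Decoded = HHHHHHHHHAAAACCCCAAAAAAACCCCC


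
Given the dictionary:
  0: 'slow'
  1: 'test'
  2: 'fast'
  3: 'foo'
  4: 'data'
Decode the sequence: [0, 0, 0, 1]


Look up each index in the dictionary:
  0 -> 'slow'
  0 -> 'slow'
  0 -> 'slow'
  1 -> 'test'

Decoded: "slow slow slow test"


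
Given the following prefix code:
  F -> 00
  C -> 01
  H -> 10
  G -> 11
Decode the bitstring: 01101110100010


Decoding step by step:
Bits 01 -> C
Bits 10 -> H
Bits 11 -> G
Bits 10 -> H
Bits 10 -> H
Bits 00 -> F
Bits 10 -> H


Decoded message: CHGHHFH


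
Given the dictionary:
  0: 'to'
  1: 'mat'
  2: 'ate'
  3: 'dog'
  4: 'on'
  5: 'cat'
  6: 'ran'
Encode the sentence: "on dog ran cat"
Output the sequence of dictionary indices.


Look up each word in the dictionary:
  'on' -> 4
  'dog' -> 3
  'ran' -> 6
  'cat' -> 5

Encoded: [4, 3, 6, 5]


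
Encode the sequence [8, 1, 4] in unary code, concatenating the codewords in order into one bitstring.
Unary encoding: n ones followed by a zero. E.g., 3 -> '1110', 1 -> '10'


Encode each number as n ones followed by a terminating 0:
  8 -> 111111110 (9 bits)
  1 -> 10 (2 bits)
  4 -> 11110 (5 bits)
Total length = 9 + 2 + 5 = 16 bits.

Unary([8, 1, 4]) = 1111111101011110 (16 bits)


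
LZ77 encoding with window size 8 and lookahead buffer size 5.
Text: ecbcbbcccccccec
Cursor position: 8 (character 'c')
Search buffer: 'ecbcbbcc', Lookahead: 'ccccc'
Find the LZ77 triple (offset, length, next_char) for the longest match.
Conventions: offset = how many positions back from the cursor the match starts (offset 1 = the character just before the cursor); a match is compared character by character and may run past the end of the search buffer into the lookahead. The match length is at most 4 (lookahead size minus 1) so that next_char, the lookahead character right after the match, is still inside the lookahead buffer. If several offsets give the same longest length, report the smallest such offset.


Try each offset into the search buffer:
  offset=1 (pos 7, char 'c'): match length 4
  offset=2 (pos 6, char 'c'): match length 4
  offset=3 (pos 5, char 'b'): match length 0
  offset=4 (pos 4, char 'b'): match length 0
  offset=5 (pos 3, char 'c'): match length 1
  offset=6 (pos 2, char 'b'): match length 0
  offset=7 (pos 1, char 'c'): match length 1
  offset=8 (pos 0, char 'e'): match length 0
Longest match has length 4, found at offsets 1, 2; take the smallest, offset 1.
next_char = character at position 8 + 4 = 12 -> 'c'

Best match: offset=1, length=4 (matching 'cccc' starting at position 7)
LZ77 triple: (1, 4, 'c')


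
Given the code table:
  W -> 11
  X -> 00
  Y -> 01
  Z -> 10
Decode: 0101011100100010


Decoding:
01 -> Y
01 -> Y
01 -> Y
11 -> W
00 -> X
10 -> Z
00 -> X
10 -> Z


Result: YYYWXZXZ


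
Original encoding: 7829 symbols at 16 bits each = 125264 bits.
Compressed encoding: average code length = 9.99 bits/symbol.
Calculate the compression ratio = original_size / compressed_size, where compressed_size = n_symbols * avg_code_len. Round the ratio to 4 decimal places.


original_size = n_symbols * orig_bits = 7829 * 16 = 125264 bits
compressed_size = n_symbols * avg_code_len = 7829 * 9.99 = 78211.71 bits
ratio = original_size / compressed_size = 125264 / 78211.71 = 1.6016

Compression ratio = 1.6016


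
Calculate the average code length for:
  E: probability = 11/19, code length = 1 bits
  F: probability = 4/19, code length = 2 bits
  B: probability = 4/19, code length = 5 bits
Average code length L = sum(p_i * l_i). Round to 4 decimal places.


Weighted contributions p_i * l_i:
  E: (11/19) * 1 = 11/19
  F: (4/19) * 2 = 8/19
  B: (4/19) * 5 = 20/19
Sum = (11 + 8 + 20)/19 = 39/19

L = 39/19 = 2.0526 bits/symbol


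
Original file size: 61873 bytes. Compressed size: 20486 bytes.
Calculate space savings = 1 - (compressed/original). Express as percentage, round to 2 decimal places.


ratio = compressed/original = 20486/61873 = 0.331098
savings = 1 - ratio = 1 - 0.331098 = 0.668902
as a percentage: 0.668902 * 100 = 66.89%

Space savings = 1 - 20486/61873 = 66.89%


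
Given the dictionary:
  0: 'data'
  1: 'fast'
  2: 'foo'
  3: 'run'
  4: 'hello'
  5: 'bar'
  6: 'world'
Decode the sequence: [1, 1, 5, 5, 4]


Look up each index in the dictionary:
  1 -> 'fast'
  1 -> 'fast'
  5 -> 'bar'
  5 -> 'bar'
  4 -> 'hello'

Decoded: "fast fast bar bar hello"


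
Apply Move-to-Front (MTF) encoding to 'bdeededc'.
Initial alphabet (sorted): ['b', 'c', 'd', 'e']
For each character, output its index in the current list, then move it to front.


MTF encoding:
'b': index 0 in ['b', 'c', 'd', 'e'] -> ['b', 'c', 'd', 'e']
'd': index 2 in ['b', 'c', 'd', 'e'] -> ['d', 'b', 'c', 'e']
'e': index 3 in ['d', 'b', 'c', 'e'] -> ['e', 'd', 'b', 'c']
'e': index 0 in ['e', 'd', 'b', 'c'] -> ['e', 'd', 'b', 'c']
'd': index 1 in ['e', 'd', 'b', 'c'] -> ['d', 'e', 'b', 'c']
'e': index 1 in ['d', 'e', 'b', 'c'] -> ['e', 'd', 'b', 'c']
'd': index 1 in ['e', 'd', 'b', 'c'] -> ['d', 'e', 'b', 'c']
'c': index 3 in ['d', 'e', 'b', 'c'] -> ['c', 'd', 'e', 'b']


Output: [0, 2, 3, 0, 1, 1, 1, 3]


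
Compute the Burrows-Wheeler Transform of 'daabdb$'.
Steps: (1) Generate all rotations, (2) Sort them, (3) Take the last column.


Rotations (sorted):
  0: $daabdb -> last char: b
  1: aabdb$d -> last char: d
  2: abdb$da -> last char: a
  3: b$daabd -> last char: d
  4: bdb$daa -> last char: a
  5: daabdb$ -> last char: $
  6: db$daab -> last char: b


BWT = bdada$b


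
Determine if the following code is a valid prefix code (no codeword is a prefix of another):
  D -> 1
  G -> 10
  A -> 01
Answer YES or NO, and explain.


Checking each pair (does one codeword prefix another?):
  D='1' vs G='10': prefix -- VIOLATION

NO -- this is NOT a valid prefix code. D (1) is a prefix of G (10).


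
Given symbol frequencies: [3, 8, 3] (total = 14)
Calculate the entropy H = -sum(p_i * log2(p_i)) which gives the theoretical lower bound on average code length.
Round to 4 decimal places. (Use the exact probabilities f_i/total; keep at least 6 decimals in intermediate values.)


Per-symbol terms -p_i * log2(p_i) with p_i = f_i/14:
  p = 3/14 = 0.214286: log2(p) = -2.222392, -p*log2(p) = 0.476227
  p = 8/14 = 0.571429: log2(p) = -0.807355, -p*log2(p) = 0.461346
  p = 3/14 = 0.214286: log2(p) = -2.222392, -p*log2(p) = 0.476227
H = 0.476227 + 0.461346 + 0.476227 = 1.413800

H = 1.4138 bits/symbol


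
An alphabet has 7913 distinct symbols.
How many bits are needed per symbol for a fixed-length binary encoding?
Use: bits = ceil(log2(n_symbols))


log2(7913) = 12.95
Bracket: 2^12 = 4096 < 7913 <= 2^13 = 8192
So ceil(log2(7913)) = 13

bits = ceil(log2(7913)) = ceil(12.95) = 13 bits


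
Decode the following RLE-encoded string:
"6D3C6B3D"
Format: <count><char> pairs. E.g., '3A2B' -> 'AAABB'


Expanding each <count><char> pair:
  6D -> 'DDDDDD'
  3C -> 'CCC'
  6B -> 'BBBBBB'
  3D -> 'DDD'

Decoded = DDDDDDCCCBBBBBBDDD


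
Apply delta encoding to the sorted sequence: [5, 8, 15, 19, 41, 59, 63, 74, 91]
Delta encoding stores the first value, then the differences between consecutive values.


First value: 5
Deltas:
  8 - 5 = 3
  15 - 8 = 7
  19 - 15 = 4
  41 - 19 = 22
  59 - 41 = 18
  63 - 59 = 4
  74 - 63 = 11
  91 - 74 = 17


Delta encoded: [5, 3, 7, 4, 22, 18, 4, 11, 17]


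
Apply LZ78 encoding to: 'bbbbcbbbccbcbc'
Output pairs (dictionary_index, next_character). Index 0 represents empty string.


LZ78 encoding steps:
Dictionary: {0: ''}
Step 1: w='' (idx 0), next='b' -> output (0, 'b'), add 'b' as idx 1
Step 2: w='b' (idx 1), next='b' -> output (1, 'b'), add 'bb' as idx 2
Step 3: w='b' (idx 1), next='c' -> output (1, 'c'), add 'bc' as idx 3
Step 4: w='bb' (idx 2), next='b' -> output (2, 'b'), add 'bbb' as idx 4
Step 5: w='' (idx 0), next='c' -> output (0, 'c'), add 'c' as idx 5
Step 6: w='c' (idx 5), next='b' -> output (5, 'b'), add 'cb' as idx 6
Step 7: w='cb' (idx 6), next='c' -> output (6, 'c'), add 'cbc' as idx 7


Encoded: [(0, 'b'), (1, 'b'), (1, 'c'), (2, 'b'), (0, 'c'), (5, 'b'), (6, 'c')]


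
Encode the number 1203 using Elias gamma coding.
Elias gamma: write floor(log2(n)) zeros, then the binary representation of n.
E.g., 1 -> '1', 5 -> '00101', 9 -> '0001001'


num_bits = floor(log2(1203)) + 1 = 11
leading_zeros = num_bits - 1 = 10
binary(1203) = 10010110011

Elias gamma(1203) = '0000000000' + '10010110011' = 000000000010010110011 (21 bits)


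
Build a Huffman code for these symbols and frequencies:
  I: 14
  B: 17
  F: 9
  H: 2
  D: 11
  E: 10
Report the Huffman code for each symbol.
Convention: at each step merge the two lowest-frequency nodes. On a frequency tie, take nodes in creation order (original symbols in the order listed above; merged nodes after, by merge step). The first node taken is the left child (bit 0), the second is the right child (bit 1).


Huffman tree construction:
Step 1: Merge H(2) + F(9) = 11
Step 2: Merge E(10) + D(11) = 21
Step 3: Merge (H+F)(11) + I(14) = 25
Step 4: Merge B(17) + (E+D)(21) = 38
Step 5: Merge ((H+F)+I)(25) + (B+(E+D))(38) = 63
Read each symbol's code off the tree from the root (left child = 0, right child = 1).

Codes:
  I: 01 (length 2)
  B: 10 (length 2)
  F: 001 (length 3)
  H: 000 (length 3)
  D: 111 (length 3)
  E: 110 (length 3)
Average code length: 158/63 = 2.5079 bits/symbol


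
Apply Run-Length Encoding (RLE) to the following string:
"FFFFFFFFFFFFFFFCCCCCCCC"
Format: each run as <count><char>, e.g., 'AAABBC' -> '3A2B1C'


Scanning runs left to right:
  i=0: run of 'F' x 15 -> '15F'
  i=15: run of 'C' x 8 -> '8C'

RLE = 15F8C


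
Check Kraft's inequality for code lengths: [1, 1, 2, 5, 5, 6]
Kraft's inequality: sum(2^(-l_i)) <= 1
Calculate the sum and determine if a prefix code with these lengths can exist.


Sum = 2^(-1) + 2^(-1) + 2^(-2) + 2^(-5) + 2^(-5) + 2^(-6)
    = 0.5 + 0.5 + 0.25 + 0.03125 + 0.03125 + 0.015625
    = 85/64 = 1.328125
Since 1.328125 > 1, Kraft's inequality is NOT satisfied.
A prefix code with these lengths CANNOT exist.

Kraft sum = 1.328125. Not satisfied.


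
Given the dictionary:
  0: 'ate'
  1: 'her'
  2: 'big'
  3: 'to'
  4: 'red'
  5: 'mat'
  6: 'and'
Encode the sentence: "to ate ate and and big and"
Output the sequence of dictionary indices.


Look up each word in the dictionary:
  'to' -> 3
  'ate' -> 0
  'ate' -> 0
  'and' -> 6
  'and' -> 6
  'big' -> 2
  'and' -> 6

Encoded: [3, 0, 0, 6, 6, 2, 6]
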